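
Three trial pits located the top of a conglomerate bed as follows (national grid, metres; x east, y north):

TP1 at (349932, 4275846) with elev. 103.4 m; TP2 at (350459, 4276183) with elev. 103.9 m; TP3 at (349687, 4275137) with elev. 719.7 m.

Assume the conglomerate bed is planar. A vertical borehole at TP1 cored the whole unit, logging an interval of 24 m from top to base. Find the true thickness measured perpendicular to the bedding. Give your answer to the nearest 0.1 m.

14.5 m

Two edge vectors: TP1→TP2 = (527, 337, 0.5), TP1→TP3 = (-245, -709, 616.3).
Normal n = (TP1→TP2) × (TP1→TP3) = (208047.6, -324912.6, -291078).
So ∂z/∂x = −n_x/n_z = 0.71475 and ∂z/∂y = −n_y/n_z = −1.11624.
|∇z| = √(a²+b²) = 1.32546, so dip δ = arctan(1.32546) = 52.97°.
True thickness = vertical thickness × cos δ = 24 × cos 52.97° = 14.5 m.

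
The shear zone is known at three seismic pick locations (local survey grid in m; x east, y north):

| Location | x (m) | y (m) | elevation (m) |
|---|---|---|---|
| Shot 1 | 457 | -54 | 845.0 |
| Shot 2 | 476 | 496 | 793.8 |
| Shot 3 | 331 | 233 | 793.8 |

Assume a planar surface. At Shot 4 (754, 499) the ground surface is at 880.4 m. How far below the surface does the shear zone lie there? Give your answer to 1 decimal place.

Let the plane be z = a·x + b·y + c.
Shot 2−Shot 1: 19a + 550b = −51.2;  Shot 3−Shot 1: −126a + 287b = −51.2.
Solving gives a = 0.18013, b = −0.09931.
Then c = 845 − a·457 − b·-54 = 757.32.
At (754, 499): z_contact = 135.82 − 49.56 + 757.32 = 843.58 m.
Depth below ground = 880.4 − 843.58 = 36.8 m.

36.8 m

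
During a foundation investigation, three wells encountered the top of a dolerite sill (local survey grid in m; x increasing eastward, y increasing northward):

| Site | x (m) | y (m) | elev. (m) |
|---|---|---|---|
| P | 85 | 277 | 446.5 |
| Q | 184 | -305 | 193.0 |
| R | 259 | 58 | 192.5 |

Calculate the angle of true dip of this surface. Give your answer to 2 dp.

Let the plane be z = a·x + b·y + c.
Q−P: 99a − 582b = −253.5;  R−P: 174a − 219b = −254.
Solving gives a = −1.15988, b = 0.23827.
Gradient magnitude |∇z| = √(a² + b²) = √(1.34533 + 0.05677) = 1.18410.
True dip = arctan(1.18410) = 49.82°, dipping toward ESE (azimuth ≈ 102°).

49.82°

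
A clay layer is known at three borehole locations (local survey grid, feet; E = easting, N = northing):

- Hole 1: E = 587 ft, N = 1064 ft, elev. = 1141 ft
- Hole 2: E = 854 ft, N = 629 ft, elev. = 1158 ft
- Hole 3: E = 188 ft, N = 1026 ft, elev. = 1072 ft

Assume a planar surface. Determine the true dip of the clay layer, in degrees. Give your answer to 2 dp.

Two edge vectors: Hole 1→Hole 2 = (267, -435, 17), Hole 1→Hole 3 = (-399, -38, -69).
Normal n = (Hole 1→Hole 2) × (Hole 1→Hole 3) = (30661, 11640, -183711).
So ∂z/∂E = −n_x/n_z = 0.16690 and ∂z/∂N = −n_y/n_z = 0.06336.
Gradient magnitude |∇z| = √(a² + b²) = √(0.02785 + 0.00401) = 0.17852.
True dip = arctan(0.17852) = 10.12°, dipping toward WSW (azimuth ≈ 249°).

10.12°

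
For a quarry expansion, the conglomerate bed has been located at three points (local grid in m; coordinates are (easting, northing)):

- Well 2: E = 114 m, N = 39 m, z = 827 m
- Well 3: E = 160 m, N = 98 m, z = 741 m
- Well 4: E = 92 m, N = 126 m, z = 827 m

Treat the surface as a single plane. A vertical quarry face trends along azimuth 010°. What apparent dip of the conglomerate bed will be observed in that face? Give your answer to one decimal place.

30.8°

Two edge vectors: Well 2→Well 3 = (46, 59, -86), Well 2→Well 4 = (-22, 87, 0).
Normal n = (Well 2→Well 3) × (Well 2→Well 4) = (7482, 1892, 5300).
So ∂z/∂E = −n_x/n_z = −1.41170 and ∂z/∂N = −n_y/n_z = −0.35698.
Unit vector along 010° is (sin 10°, cos 10°) = (0.1736, 0.9848).
Slope in that direction = a·(0.1736) + b·(0.9848) = −0.59670.
Apparent dip = arctan|0.59670| = 30.8° (true dip is 55.5°, so apparent ≤ true as expected).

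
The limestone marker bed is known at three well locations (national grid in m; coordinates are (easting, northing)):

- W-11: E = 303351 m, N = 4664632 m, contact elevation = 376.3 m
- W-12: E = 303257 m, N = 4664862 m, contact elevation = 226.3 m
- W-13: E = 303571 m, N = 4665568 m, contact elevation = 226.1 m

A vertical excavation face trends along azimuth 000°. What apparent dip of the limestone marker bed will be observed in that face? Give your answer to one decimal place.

18.8°

Let the plane be z = a·E + b·N + c.
W-12−W-11: −94a + 230b = −150;  W-13−W-11: 220a + 936b = −150.2.
Solving gives a = 0.76383, b = −0.34000.
Unit vector along 000° is (sin 0°, cos 0°) = (0.0000, 1.0000).
Slope in that direction = a·(0.0000) + b·(1.0000) = −0.34000.
Apparent dip = arctan|0.34000| = 18.8° (true dip is 39.9°, so apparent ≤ true as expected).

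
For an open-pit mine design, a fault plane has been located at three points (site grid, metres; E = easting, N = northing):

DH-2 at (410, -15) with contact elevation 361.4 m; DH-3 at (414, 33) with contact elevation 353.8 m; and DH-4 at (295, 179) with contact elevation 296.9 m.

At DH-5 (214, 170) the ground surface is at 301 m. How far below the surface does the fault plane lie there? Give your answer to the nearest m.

23 m

Two edge vectors: DH-2→DH-3 = (4, 48, -7.6), DH-2→DH-4 = (-115, 194, -64.5).
Normal n = (DH-2→DH-3) × (DH-2→DH-4) = (-1621.6, 1132, 6296).
So ∂z/∂E = −n_x/n_z = 0.25756 and ∂z/∂N = −n_y/n_z = −0.17980.
Intercept c from DH-2: 361.4 − 105.60 − 2.70 = 253.10.
At (214, 170): z_contact = 55.1 − 30.6 + 253.10 = 277.7 m.
Depth below ground = 301 − 277.7 = 23 m.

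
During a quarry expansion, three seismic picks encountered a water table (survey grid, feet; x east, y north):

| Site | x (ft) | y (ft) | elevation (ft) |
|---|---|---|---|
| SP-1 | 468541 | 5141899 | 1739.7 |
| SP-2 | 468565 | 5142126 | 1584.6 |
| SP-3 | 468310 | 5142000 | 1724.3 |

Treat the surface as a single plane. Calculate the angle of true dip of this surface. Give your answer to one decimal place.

34.8°

Two edge vectors: SP-1→SP-2 = (24, 227, -155.1), SP-1→SP-3 = (-231, 101, -15.4).
Normal n = (SP-1→SP-2) × (SP-1→SP-3) = (12169.3, 36197.7, 54861).
So ∂z/∂x = −n_x/n_z = −0.22182 and ∂z/∂y = −n_y/n_z = −0.65981.
Gradient magnitude |∇z| = √(a² + b²) = √(0.04920 + 0.43535) = 0.69610.
True dip = arctan(0.69610) = 34.8°, dipping toward NNE (azimuth ≈ 019°).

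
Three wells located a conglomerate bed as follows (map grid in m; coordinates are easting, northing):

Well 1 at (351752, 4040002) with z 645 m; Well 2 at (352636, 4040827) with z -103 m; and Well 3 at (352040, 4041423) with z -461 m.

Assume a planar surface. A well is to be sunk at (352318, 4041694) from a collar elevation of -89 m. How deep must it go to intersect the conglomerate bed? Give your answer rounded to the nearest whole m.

Two edge vectors: Well 1→Well 2 = (884, 825, -748), Well 1→Well 3 = (288, 1421, -1106).
Normal n = (Well 1→Well 2) × (Well 1→Well 3) = (150458, 762280, 1018564).
So ∂z/∂easting = −n_x/n_z = −0.14771580 and ∂z/∂northing = −n_y/n_z = −0.74838694.
Intercept c from Well 1: 645 + 51959.33 + 3023484.75 = 3076089.08.
At (352318, 4041694): z_contact = −52042.9 − 3024751.0 + 3076089.08 = -704.9 m.
Depth below ground = -89 − (-704.9) = 616 m.

616 m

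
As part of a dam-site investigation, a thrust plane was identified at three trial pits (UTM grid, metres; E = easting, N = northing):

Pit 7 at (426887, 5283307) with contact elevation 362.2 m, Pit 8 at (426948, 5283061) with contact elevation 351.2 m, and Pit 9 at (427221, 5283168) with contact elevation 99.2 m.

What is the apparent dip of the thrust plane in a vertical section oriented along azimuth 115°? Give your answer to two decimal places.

35.22°

Let the plane be z = a·E + b·N + c.
Pit 8−Pit 7: 61a − 246b = −11;  Pit 9−Pit 7: 334a − 139b = −263.
Solving gives a = −0.85728, b = −0.16786.
Unit vector along 115° is (sin 115°, cos 115°) = (0.9063, -0.4226).
Slope in that direction = a·(0.9063) + b·(-0.4226) = −0.70602.
Apparent dip = arctan|0.70602| = 35.22° (true dip is 41.1°, so apparent ≤ true as expected).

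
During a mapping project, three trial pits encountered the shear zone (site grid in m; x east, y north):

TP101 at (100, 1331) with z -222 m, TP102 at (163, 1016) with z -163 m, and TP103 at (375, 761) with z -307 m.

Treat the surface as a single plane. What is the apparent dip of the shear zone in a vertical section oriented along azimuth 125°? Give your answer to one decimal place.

Two edge vectors: TP101→TP102 = (63, -315, 59), TP101→TP103 = (275, -570, -85).
Normal n = (TP101→TP102) × (TP101→TP103) = (60405, 21580, 50715).
So ∂z/∂x = −n_x/n_z = −1.19107 and ∂z/∂y = −n_y/n_z = −0.42552.
Unit vector along 125° is (sin 125°, cos 125°) = (0.8192, -0.5736).
Slope in that direction = a·(0.8192) + b·(-0.5736) = −0.73160.
Apparent dip = arctan|0.73160| = 36.2° (true dip is 51.7°, so apparent ≤ true as expected).

36.2°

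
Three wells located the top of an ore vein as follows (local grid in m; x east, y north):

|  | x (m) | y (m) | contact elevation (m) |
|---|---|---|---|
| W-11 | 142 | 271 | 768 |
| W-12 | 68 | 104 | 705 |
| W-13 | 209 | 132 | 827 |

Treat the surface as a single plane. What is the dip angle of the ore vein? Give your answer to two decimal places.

40.91°

Let the plane be z = a·x + b·y + c.
W-12−W-11: −74a − 167b = −63;  W-13−W-11: 67a − 139b = 59.
Solving gives a = 0.86659, b = −0.00675.
Gradient magnitude |∇z| = √(a² + b²) = √(0.75098 + 0.00005) = 0.86662.
True dip = arctan(0.86662) = 40.91°, dipping toward W (azimuth ≈ 270°).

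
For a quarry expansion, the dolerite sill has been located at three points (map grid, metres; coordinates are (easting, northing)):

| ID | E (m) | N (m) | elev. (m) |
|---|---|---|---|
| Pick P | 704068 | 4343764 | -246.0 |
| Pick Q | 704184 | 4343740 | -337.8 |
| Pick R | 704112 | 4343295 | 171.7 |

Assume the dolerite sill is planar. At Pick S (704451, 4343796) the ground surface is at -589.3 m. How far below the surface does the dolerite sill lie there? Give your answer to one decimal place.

69.3 m

Let the plane be z = a·E + b·N + c.
Pick Q−Pick P: 116a − 24b = −91.8;  Pick R−Pick P: 44a − 469b = 417.7.
Solving gives a = −0.994957637, b = −0.983961910.
Then c = -246 − a·704068 − b·4343764 = 4974370.16.
At (704451, 4343796): z_contact = −700898.90 − 4274129.81 + 4974370.16 = -658.56 m.
Depth below ground = -589.3 − (-658.56) = 69.3 m.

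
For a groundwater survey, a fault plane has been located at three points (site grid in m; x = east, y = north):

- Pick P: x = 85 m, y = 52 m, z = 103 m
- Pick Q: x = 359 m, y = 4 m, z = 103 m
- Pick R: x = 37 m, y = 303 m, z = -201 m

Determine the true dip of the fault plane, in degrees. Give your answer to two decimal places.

Two edge vectors: Pick P→Pick Q = (274, -48, 0), Pick P→Pick R = (-48, 251, -304).
Normal n = (Pick P→Pick Q) × (Pick P→Pick R) = (14592, 83296, 66470).
So ∂z/∂x = −n_x/n_z = −0.21953 and ∂z/∂y = −n_y/n_z = −1.25314.
Gradient magnitude |∇z| = √(a² + b²) = √(0.04819 + 1.57035) = 1.27222.
True dip = arctan(1.27222) = 51.83°, dipping toward N (azimuth ≈ 010°).

51.83°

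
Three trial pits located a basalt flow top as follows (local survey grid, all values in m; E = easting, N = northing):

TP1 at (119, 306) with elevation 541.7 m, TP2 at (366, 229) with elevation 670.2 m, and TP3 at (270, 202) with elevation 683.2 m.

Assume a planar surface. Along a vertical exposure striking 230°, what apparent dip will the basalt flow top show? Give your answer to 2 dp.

29.95°

Two edge vectors: TP1→TP2 = (247, -77, 128.5), TP1→TP3 = (151, -104, 141.5).
Normal n = (TP1→TP2) × (TP1→TP3) = (2468.5, -15547, -14061).
So ∂z/∂E = −n_x/n_z = 0.17556 and ∂z/∂N = −n_y/n_z = −1.10568.
Unit vector along 230° is (sin 230°, cos 230°) = (-0.7660, -0.6428).
Slope in that direction = a·(-0.7660) + b·(-0.6428) = 0.57623.
Apparent dip = arctan|0.57623| = 29.95° (true dip is 48.2°, so apparent ≤ true as expected).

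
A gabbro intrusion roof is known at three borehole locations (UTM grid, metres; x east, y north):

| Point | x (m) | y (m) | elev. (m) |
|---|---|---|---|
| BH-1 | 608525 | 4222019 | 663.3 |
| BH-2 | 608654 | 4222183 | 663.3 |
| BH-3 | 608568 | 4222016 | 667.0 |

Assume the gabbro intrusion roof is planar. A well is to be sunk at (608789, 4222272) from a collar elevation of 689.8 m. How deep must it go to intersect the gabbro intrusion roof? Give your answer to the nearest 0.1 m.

Let the plane be z = a·x + b·y + c.
BH-2−BH-1: 129a + 164b = 0;  BH-3−BH-1: 43a − 3b = 3.7.
Solving gives a = 0.081570104, b = −0.064161850.
Then c = 663.3 − a·608525 − b·4222019 = 221918.40.
At (608789, 4222272): z_contact = 49658.98 − 270908.78 + 221918.40 = 668.60 m.
Depth below ground = 689.8 − 668.60 = 21.2 m.

21.2 m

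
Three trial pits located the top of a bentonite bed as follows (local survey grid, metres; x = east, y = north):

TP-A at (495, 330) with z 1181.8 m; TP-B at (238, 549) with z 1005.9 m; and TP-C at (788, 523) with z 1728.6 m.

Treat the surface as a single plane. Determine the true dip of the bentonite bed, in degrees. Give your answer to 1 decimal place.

Two edge vectors: TP-A→TP-B = (-257, 219, -175.9), TP-A→TP-C = (293, 193, 546.8).
Normal n = (TP-A→TP-B) × (TP-A→TP-C) = (153697.9, 88988.9, -113768).
So ∂z/∂x = −n_x/n_z = 1.35098 and ∂z/∂y = −n_y/n_z = 0.78220.
Gradient magnitude |∇z| = √(a² + b²) = √(1.82514 + 0.61183) = 1.56108.
True dip = arctan(1.56108) = 57.4°, dipping toward WSW (azimuth ≈ 240°).

57.4°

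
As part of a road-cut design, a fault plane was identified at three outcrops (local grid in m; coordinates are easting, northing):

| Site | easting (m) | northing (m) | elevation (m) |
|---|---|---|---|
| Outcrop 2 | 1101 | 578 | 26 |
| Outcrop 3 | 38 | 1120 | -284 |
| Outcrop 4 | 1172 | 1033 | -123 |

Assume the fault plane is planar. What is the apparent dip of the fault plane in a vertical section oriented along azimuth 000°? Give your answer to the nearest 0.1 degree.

19.1°

Two edge vectors: Outcrop 2→Outcrop 3 = (-1063, 542, -310), Outcrop 2→Outcrop 4 = (71, 455, -149).
Normal n = (Outcrop 2→Outcrop 3) × (Outcrop 2→Outcrop 4) = (60292, -180397, -522147).
So ∂z/∂easting = −n_x/n_z = 0.11547 and ∂z/∂northing = −n_y/n_z = −0.34549.
Unit vector along 000° is (sin 0°, cos 0°) = (0.0000, 1.0000).
Slope in that direction = a·(0.0000) + b·(1.0000) = −0.34549.
Apparent dip = arctan|0.34549| = 19.1° (true dip is 20.0°, so apparent ≤ true as expected).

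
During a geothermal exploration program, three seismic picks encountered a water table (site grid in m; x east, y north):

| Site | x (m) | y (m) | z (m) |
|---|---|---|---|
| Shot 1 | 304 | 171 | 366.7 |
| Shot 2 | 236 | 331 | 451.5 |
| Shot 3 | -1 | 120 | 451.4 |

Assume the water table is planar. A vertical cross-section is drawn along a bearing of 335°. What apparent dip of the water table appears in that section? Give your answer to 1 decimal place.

26.3°

Let the plane be z = a·x + b·y + c.
Shot 2−Shot 1: −68a + 160b = 84.8;  Shot 3−Shot 1: −305a − 51b = 84.7.
Solving gives a = −0.34202, b = 0.38464.
Unit vector along 335° is (sin 335°, cos 335°) = (-0.4226, 0.9063).
Slope in that direction = a·(-0.4226) + b·(0.9063) = 0.49315.
Apparent dip = arctan|0.49315| = 26.3° (true dip is 27.2°, so apparent ≤ true as expected).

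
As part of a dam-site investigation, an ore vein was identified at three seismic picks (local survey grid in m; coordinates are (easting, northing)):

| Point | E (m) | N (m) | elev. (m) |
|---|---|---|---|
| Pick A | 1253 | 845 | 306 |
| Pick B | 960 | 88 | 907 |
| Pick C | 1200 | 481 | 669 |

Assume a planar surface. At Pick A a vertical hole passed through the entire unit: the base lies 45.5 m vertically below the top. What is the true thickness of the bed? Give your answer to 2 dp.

26.43 m

Two edge vectors: Pick A→Pick B = (-293, -757, 601), Pick A→Pick C = (-53, -364, 363).
Normal n = (Pick A→Pick B) × (Pick A→Pick C) = (-56027, 74506, 66531).
So ∂z/∂E = −n_x/n_z = 0.84212 and ∂z/∂N = −n_y/n_z = −1.11987.
|∇z| = √(a²+b²) = 1.40117, so dip δ = arctan(1.40117) = 54.48°.
True thickness = vertical thickness × cos δ = 45.5 × cos 54.48° = 26.43 m.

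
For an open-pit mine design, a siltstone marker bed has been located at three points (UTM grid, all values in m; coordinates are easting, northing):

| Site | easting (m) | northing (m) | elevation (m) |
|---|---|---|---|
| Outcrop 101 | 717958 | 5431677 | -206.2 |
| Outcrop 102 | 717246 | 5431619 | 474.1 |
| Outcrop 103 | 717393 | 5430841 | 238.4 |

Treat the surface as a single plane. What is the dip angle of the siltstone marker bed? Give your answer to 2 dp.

44.21°

Let the plane be z = a·easting + b·northing + c.
Outcrop 102−Outcrop 101: −712a − 58b = 680.3;  Outcrop 103−Outcrop 101: −565a − 836b = 444.6.
Solving gives a = −0.96530, b = 0.12057.
Gradient magnitude |∇z| = √(a² + b²) = √(0.93180 + 0.01454) = 0.97280.
True dip = arctan(0.97280) = 44.21°, dipping toward E (azimuth ≈ 097°).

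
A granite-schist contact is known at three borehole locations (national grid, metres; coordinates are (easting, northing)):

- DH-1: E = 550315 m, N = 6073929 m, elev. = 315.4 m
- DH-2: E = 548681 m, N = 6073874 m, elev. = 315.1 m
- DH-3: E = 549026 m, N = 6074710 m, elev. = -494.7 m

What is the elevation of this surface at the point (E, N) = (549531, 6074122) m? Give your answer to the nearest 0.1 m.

Let the plane be z = a·E + b·N + c.
DH-2−DH-1: −1634a − 55b = −0.3;  DH-3−DH-1: −1289a + 781b = −810.1.
Solving gives a = 0.033250312, b = −0.982382007.
Then c = 315.4 − a·550315 − b·6073929 = 5948935.82.
At (549531, 6074122): z = 18272.1 − 5967108.2 + 5948935.82 = 99.7 m.

99.7 m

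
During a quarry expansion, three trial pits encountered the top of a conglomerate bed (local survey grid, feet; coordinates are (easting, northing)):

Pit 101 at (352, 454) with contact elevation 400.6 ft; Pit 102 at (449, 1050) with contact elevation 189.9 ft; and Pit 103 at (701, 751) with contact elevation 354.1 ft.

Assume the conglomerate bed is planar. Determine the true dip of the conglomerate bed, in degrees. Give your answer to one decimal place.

23.3°

Two edge vectors: Pit 101→Pit 102 = (97, 596, -210.7), Pit 101→Pit 103 = (349, 297, -46.5).
Normal n = (Pit 101→Pit 102) × (Pit 101→Pit 103) = (34863.9, -69023.8, -179195).
So ∂z/∂E = −n_x/n_z = 0.19456 and ∂z/∂N = −n_y/n_z = −0.38519.
Gradient magnitude |∇z| = √(a² + b²) = √(0.03785 + 0.14837) = 0.43154.
True dip = arctan(0.43154) = 23.3°, dipping toward NNW (azimuth ≈ 333°).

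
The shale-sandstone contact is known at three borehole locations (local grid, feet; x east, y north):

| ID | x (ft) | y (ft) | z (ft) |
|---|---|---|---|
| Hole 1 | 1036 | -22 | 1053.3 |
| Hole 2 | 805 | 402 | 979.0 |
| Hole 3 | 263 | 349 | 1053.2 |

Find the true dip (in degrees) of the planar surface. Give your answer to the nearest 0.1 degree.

14.7°

Let the plane be z = a·x + b·y + c.
Hole 2−Hole 1: −231a + 424b = −74.3;  Hole 3−Hole 1: −773a + 371b = −0.1.
Solving gives a = −0.11371, b = −0.23718.
Gradient magnitude |∇z| = √(a² + b²) = √(0.01293 + 0.05626) = 0.26303.
True dip = arctan(0.26303) = 14.7°, dipping toward NNE (azimuth ≈ 026°).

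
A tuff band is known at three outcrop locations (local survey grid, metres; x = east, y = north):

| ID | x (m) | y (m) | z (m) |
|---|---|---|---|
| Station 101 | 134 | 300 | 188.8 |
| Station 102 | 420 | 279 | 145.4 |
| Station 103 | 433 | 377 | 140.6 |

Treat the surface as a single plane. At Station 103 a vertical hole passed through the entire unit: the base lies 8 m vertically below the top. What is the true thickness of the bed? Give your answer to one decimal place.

7.9 m

Two edge vectors: Station 101→Station 102 = (286, -21, -43.4), Station 101→Station 103 = (299, 77, -48.2).
Normal n = (Station 101→Station 102) × (Station 101→Station 103) = (4354, 808.6, 28301).
So ∂z/∂x = −n_x/n_z = −0.15385 and ∂z/∂y = −n_y/n_z = −0.02857.
|∇z| = √(a²+b²) = 0.15648, so dip δ = arctan(0.15648) = 8.89°.
True thickness = vertical thickness × cos δ = 8 × cos 8.89° = 7.9 m.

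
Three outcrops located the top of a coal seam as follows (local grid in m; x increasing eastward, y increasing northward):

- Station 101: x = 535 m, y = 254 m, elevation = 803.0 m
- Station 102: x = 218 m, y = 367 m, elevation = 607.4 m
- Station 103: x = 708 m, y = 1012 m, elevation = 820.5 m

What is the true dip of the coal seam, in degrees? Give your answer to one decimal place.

Two edge vectors: Station 101→Station 102 = (-317, 113, -195.6), Station 101→Station 103 = (173, 758, 17.5).
Normal n = (Station 101→Station 102) × (Station 101→Station 103) = (150242.3, -28291.3, -259835).
So ∂z/∂x = −n_x/n_z = 0.57822 and ∂z/∂y = −n_y/n_z = −0.10888.
Gradient magnitude |∇z| = √(a² + b²) = √(0.33434 + 0.01186) = 0.58838.
True dip = arctan(0.58838) = 30.5°, dipping toward W (azimuth ≈ 281°).

30.5°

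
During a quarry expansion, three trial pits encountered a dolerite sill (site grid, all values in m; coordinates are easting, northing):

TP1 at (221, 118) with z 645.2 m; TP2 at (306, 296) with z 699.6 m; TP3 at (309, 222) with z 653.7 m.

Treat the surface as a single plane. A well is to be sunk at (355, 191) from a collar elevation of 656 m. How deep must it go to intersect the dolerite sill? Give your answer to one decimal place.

Two edge vectors: TP1→TP2 = (85, 178, 54.4), TP1→TP3 = (88, 104, 8.5).
Normal n = (TP1→TP2) × (TP1→TP3) = (-4144.6, 4064.7, -6824).
So ∂z/∂easting = −n_x/n_z = −0.60736 and ∂z/∂northing = −n_y/n_z = 0.59565.
Intercept c from TP1: 645.2 + 134.23 − 70.29 = 709.14.
At (355, 191): z_contact = −215.61 + 113.77 + 709.14 = 607.30 m.
Depth below ground = 656 − 607.30 = 48.7 m.

48.7 m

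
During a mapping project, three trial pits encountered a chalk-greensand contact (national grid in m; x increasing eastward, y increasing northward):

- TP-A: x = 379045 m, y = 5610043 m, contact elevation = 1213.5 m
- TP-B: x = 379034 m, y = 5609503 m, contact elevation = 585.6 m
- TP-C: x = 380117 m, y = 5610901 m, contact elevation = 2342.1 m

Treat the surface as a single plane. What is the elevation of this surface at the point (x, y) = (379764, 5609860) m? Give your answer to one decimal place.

Let the plane be z = a·x + b·y + c.
TP-B−TP-A: −11a − 540b = −627.9;  TP-C−TP-A: 1072a + 858b = 1128.6.
Solving gives a = 0.124166816, b = 1.160248454.
Then c = 1213.5 − a·379045 − b·5610043 = −6554895.03.
At (379764, 5609860): z = 47154.1 + 6508831.4 − 6554895.03 = 1090.5 m.

1090.5 m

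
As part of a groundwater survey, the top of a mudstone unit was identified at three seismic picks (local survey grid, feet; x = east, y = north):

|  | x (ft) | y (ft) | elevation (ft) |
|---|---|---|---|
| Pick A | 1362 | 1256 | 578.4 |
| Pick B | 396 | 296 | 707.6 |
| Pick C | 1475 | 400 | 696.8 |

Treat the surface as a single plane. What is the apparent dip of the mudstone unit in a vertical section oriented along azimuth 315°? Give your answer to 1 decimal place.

Let the plane be z = a·x + b·y + c.
Pick B−Pick A: −966a − 960b = 129.2;  Pick C−Pick A: 113a − 856b = 118.4.
Solving gives a = 0.00328, b = −0.13788.
Unit vector along 315° is (sin 315°, cos 315°) = (-0.7071, 0.7071).
Slope in that direction = a·(-0.7071) + b·(0.7071) = −0.09982.
Apparent dip = arctan|0.09982| = 5.7° (true dip is 7.9°, so apparent ≤ true as expected).

5.7°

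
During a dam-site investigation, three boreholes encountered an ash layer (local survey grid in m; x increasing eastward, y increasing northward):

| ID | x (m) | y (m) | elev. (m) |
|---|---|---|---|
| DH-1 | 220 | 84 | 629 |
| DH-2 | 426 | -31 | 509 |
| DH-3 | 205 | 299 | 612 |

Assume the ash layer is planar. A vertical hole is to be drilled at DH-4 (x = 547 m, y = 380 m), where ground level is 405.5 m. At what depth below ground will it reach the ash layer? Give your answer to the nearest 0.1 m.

Let the plane be z = a·x + b·y + c.
DH-2−DH-1: 206a − 115b = −120;  DH-3−DH-1: −15a + 215b = −17.
Solving gives a = −0.65206, b = −0.12456.
Then c = 629 − a·220 − b·84 = 782.92.
At (547, 380): z_contact = −356.68 − 47.33 + 782.92 = 378.91 m.
Depth below ground = 405.5 − 378.91 = 26.6 m.

26.6 m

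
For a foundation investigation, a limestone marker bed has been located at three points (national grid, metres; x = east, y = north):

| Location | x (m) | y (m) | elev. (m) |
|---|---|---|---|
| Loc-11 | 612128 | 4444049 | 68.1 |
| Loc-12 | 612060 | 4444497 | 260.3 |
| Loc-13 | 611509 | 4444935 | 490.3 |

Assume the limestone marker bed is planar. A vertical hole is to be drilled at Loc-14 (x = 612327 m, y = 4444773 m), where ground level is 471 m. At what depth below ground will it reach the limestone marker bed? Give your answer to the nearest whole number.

119 m

Two edge vectors: Loc-11→Loc-12 = (-68, 448, 192.2), Loc-11→Loc-13 = (-619, 886, 422.2).
Normal n = (Loc-11→Loc-12) × (Loc-11→Loc-13) = (18856.4, -90262.2, 217064).
So ∂z/∂x = −n_x/n_z = −0.08687023 and ∂z/∂y = −n_y/n_z = 0.41583220.
Intercept c from Loc-11: 68.1 + 53175.70 − 1847978.66 = −1794734.86.
At (612327, 4444773): z_contact = −53193.0 + 1848279.7 − 1794734.86 = 351.9 m.
Depth below ground = 471 − 351.9 = 119 m.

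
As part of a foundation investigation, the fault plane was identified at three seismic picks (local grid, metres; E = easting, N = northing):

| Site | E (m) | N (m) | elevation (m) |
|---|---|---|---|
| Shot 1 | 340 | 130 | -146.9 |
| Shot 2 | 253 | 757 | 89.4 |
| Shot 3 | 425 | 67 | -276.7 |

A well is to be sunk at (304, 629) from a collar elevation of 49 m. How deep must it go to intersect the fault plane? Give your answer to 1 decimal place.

54.1 m

Two edge vectors: Shot 1→Shot 2 = (-87, 627, 236.3), Shot 1→Shot 3 = (85, -63, -129.8).
Normal n = (Shot 1→Shot 2) × (Shot 1→Shot 3) = (-66497.7, 8792.9, -47814).
So ∂z/∂E = −n_x/n_z = −1.39076 and ∂z/∂N = −n_y/n_z = 0.18390.
Intercept c from Shot 1: -146.9 + 472.86 − 23.91 = 302.05.
At (304, 629): z_contact = −422.79 + 115.67 + 302.05 = -5.07 m.
Depth below ground = 49 − (-5.07) = 54.1 m.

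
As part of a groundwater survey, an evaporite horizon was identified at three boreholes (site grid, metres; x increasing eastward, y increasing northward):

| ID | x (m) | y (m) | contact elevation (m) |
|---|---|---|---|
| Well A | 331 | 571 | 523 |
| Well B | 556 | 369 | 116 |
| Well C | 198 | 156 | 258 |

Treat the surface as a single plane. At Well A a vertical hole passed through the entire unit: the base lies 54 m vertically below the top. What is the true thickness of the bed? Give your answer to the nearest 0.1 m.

32.2 m

Two edge vectors: Well A→Well B = (225, -202, -407), Well A→Well C = (-133, -415, -265).
Normal n = (Well A→Well B) × (Well A→Well C) = (-115375, 113756, -120241).
So ∂z/∂x = −n_x/n_z = −0.95953 and ∂z/∂y = −n_y/n_z = 0.94607.
|∇z| = √(a²+b²) = 1.34749, so dip δ = arctan(1.34749) = 53.42°.
True thickness = vertical thickness × cos δ = 54 × cos 53.42° = 32.2 m.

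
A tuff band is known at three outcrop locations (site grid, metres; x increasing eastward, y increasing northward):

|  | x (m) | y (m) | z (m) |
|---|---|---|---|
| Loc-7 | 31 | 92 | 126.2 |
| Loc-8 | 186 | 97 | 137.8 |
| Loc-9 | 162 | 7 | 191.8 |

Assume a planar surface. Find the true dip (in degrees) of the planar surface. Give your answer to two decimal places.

Let the plane be z = a·x + b·y + c.
Loc-8−Loc-7: 155a + 5b = 11.6;  Loc-9−Loc-7: 131a − 85b = 65.6.
Solving gives a = 0.09501, b = −0.62534.
Gradient magnitude |∇z| = √(a² + b²) = √(0.00903 + 0.39105) = 0.63251.
True dip = arctan(0.63251) = 32.31°, dipping toward N (azimuth ≈ 351°).

32.31°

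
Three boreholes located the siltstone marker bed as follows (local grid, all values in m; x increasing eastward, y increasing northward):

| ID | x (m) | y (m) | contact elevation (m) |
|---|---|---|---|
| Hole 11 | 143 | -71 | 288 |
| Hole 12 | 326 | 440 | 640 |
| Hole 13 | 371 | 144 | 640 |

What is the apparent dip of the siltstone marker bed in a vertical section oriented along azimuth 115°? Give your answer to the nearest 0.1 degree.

48.7°

Let the plane be z = a·x + b·y + c.
Hole 12−Hole 11: 183a + 511b = 352;  Hole 13−Hole 11: 228a + 215b = 352.
Solving gives a = 1.35028, b = 0.20528.
Unit vector along 115° is (sin 115°, cos 115°) = (0.9063, -0.4226).
Slope in that direction = a·(0.9063) + b·(-0.4226) = 1.13702.
Apparent dip = arctan|1.13702| = 48.7° (true dip is 53.8°, so apparent ≤ true as expected).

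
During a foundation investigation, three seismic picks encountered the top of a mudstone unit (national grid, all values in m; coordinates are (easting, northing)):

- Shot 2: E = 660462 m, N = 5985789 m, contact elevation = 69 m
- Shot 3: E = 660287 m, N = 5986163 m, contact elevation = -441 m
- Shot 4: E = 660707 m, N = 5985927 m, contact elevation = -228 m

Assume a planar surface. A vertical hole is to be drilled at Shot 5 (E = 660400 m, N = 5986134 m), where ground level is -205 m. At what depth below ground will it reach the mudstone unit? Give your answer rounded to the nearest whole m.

231 m

Two edge vectors: Shot 2→Shot 3 = (-175, 374, -510), Shot 2→Shot 4 = (245, 138, -297).
Normal n = (Shot 2→Shot 3) × (Shot 2→Shot 4) = (-40698, -176925, -115780).
So ∂z/∂E = −n_x/n_z = −0.35151149 and ∂z/∂N = −n_y/n_z = −1.52811366.
Intercept c from Shot 2: 69 + 232159.98 + 9146965.96 = 9379194.94.
At (660400, 5986134): z_contact = −232138.2 − 9147493.2 + 9379194.94 = -436.4 m.
Depth below ground = -205 − (-436.4) = 231 m.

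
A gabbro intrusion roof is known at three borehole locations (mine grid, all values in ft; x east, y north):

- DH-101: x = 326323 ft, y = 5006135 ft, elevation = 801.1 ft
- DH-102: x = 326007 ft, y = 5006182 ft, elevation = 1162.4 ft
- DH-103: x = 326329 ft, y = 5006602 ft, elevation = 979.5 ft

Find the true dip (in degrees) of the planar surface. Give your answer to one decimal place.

49.1°

Let the plane be z = a·x + b·y + c.
DH-102−DH-101: −316a + 47b = 361.3;  DH-103−DH-101: 6a + 467b = 178.4.
Solving gives a = −1.08446, b = 0.39595.
Gradient magnitude |∇z| = √(a² + b²) = √(1.17606 + 0.15677) = 1.15448.
True dip = arctan(1.15448) = 49.1°, dipping toward ESE (azimuth ≈ 110°).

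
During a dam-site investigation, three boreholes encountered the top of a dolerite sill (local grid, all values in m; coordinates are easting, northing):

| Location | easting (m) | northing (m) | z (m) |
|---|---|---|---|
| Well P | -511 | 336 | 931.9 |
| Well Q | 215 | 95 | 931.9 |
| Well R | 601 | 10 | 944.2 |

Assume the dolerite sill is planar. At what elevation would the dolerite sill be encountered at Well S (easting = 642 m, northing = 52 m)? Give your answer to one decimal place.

960.1 m

Two edge vectors: Well P→Well Q = (726, -241, 0), Well P→Well R = (1112, -326, 12.3).
Normal n = (Well P→Well Q) × (Well P→Well R) = (-2964.3, -8929.8, 31316).
So ∂z/∂easting = −n_x/n_z = 0.09466 and ∂z/∂northing = −n_y/n_z = 0.28515.
Intercept c from Well P: 931.9 + 48.37 − 95.81 = 884.46.
At (642, 52): z = 60.8 + 14.8 + 884.46 = 960.1 m.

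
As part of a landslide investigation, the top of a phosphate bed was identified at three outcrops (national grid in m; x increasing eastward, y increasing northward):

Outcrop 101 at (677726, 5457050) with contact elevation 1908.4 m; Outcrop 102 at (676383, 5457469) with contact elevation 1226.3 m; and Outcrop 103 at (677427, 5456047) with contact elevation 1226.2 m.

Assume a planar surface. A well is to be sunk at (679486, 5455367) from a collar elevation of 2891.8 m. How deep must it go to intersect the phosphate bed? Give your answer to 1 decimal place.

638.0 m

Two edge vectors: Outcrop 101→Outcrop 102 = (-1343, 419, -682.1), Outcrop 101→Outcrop 103 = (-299, -1003, -682.2).
Normal n = (Outcrop 101→Outcrop 102) × (Outcrop 101→Outcrop 103) = (-969988.1, -712246.7, 1472310).
So ∂z/∂x = −n_x/n_z = 0.658820561 and ∂z/∂y = −n_y/n_z = 0.483761368.
Intercept c from Outcrop 101: 1908.4 − 446499.82 − 2639909.97 = −3084501.40.
At (679486, 5455367): z_contact = 447659.35 + 2639095.80 − 3084501.40 = 2253.75 m.
Depth below ground = 2891.8 − 2253.75 = 638.0 m.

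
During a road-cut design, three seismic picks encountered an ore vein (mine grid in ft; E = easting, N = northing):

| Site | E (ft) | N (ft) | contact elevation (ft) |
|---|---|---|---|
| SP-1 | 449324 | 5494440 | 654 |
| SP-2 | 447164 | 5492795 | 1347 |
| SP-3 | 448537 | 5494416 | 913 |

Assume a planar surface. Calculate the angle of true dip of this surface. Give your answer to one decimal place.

Let the plane be z = a·E + b·N + c.
SP-2−SP-1: −2160a − 1645b = 693;  SP-3−SP-1: −787a − 24b = 259.
Solving gives a = −0.32944, b = 0.01130.
Gradient magnitude |∇z| = √(a² + b²) = √(0.10853 + 0.00013) = 0.32964.
True dip = arctan(0.32964) = 18.2°, dipping toward E (azimuth ≈ 092°).

18.2°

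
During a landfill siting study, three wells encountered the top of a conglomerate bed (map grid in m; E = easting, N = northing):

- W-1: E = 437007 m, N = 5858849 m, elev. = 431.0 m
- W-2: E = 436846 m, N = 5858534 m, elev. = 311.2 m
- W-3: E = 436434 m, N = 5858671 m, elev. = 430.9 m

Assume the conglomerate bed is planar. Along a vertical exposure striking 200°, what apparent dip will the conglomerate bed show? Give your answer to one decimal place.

20.6°

Two edge vectors: W-1→W-2 = (-161, -315, -119.8), W-1→W-3 = (-573, -178, -0.1).
Normal n = (W-1→W-2) × (W-1→W-3) = (-21292.9, 68629.3, -151837).
So ∂z/∂E = −n_x/n_z = −0.14024 and ∂z/∂N = −n_y/n_z = 0.45199.
Unit vector along 200° is (sin 200°, cos 200°) = (-0.3420, -0.9397).
Slope in that direction = a·(-0.3420) + b·(-0.9397) = −0.37677.
Apparent dip = arctan|0.37677| = 20.6° (true dip is 25.3°, so apparent ≤ true as expected).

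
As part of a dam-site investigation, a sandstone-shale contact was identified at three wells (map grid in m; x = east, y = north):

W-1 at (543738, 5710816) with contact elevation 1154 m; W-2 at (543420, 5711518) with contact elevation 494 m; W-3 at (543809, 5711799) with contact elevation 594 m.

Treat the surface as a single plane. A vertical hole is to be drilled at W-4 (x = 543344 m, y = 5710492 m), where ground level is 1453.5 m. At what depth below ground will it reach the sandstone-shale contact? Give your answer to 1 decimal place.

376.3 m

Let the plane be z = a·x + b·y + c.
W-2−W-1: −318a + 702b = −660;  W-3−W-1: 71a + 983b = −560.
Solving gives a = 0.705393504, b = −0.620633712.
Then c = 1154 − a·543738 − b·5710816 = 3161929.68.
At (543344, 5710492): z_contact = 383271.33 − 3544123.85 + 3161929.68 = 1077.16 m.
Depth below ground = 1453.5 − 1077.16 = 376.3 m.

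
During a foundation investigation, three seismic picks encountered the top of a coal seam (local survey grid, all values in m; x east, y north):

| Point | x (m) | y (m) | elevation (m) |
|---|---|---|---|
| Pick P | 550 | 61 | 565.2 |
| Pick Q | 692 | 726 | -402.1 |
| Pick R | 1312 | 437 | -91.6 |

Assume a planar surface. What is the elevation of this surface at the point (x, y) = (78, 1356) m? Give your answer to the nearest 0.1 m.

Two edge vectors: Pick P→Pick Q = (142, 665, -967.3), Pick P→Pick R = (762, 376, -656.8).
Normal n = (Pick P→Pick Q) × (Pick P→Pick R) = (-73067.2, -643817, -453338).
So ∂z/∂x = −n_x/n_z = −0.161176 and ∂z/∂y = −n_y/n_z = −1.420170.
Intercept c from Pick P: 565.2 + 88.65 + 86.63 = 740.48.
At (78, 1356): z = −12.6 − 1925.8 + 740.48 = -1197.8 m.

-1197.8 m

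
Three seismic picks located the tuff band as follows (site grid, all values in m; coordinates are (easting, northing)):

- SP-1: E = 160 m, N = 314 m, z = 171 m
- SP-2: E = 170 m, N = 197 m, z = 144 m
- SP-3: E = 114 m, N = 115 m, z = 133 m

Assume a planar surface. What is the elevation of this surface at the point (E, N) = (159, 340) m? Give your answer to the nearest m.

177 m

Two edge vectors: SP-1→SP-2 = (10, -117, -27), SP-1→SP-3 = (-46, -199, -38).
Normal n = (SP-1→SP-2) × (SP-1→SP-3) = (-927, 1622, -7372).
So ∂z/∂E = −n_x/n_z = −0.12575 and ∂z/∂N = −n_y/n_z = 0.22002.
Intercept c from SP-1: 171 + 20.12 − 69.09 = 122.03.
At (159, 340): z = −20.0 + 74.8 + 122.03 = 176.8 m.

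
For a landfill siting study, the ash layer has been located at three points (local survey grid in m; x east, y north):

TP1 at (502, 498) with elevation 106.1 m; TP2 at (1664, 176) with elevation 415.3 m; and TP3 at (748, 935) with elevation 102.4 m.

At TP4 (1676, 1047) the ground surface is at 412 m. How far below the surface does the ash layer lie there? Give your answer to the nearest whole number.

113 m

Let the plane be z = a·x + b·y + c.
TP2−TP1: 1162a − 322b = 309.2;  TP3−TP1: 246a + 437b = −3.7.
Solving gives a = 0.22816, b = −0.13690.
Then c = 106.1 − a·502 − b·498 = 59.74.
At (1676, 1047): z_contact = 382.4 − 143.3 + 59.74 = 298.8 m.
Depth below ground = 412 − 298.8 = 113 m.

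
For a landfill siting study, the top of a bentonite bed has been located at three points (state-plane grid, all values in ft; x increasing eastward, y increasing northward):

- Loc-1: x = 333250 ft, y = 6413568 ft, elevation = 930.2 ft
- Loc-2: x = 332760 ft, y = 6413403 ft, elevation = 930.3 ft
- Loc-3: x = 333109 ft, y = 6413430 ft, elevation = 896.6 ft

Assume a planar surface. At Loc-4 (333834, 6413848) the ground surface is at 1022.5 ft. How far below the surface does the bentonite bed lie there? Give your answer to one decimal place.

61.5 ft

Let the plane be z = a·x + b·y + c.
Loc-2−Loc-1: −490a − 165b = 0.1;  Loc-3−Loc-1: −141a − 138b = −33.6.
Solving gives a = −0.125302672, b = 0.371504904.
Then c = 930.2 − a·333250 − b·6413568 = −2339984.65.
At (333834, 6413848): z_contact = −41830.29 + 2382775.98 − 2339984.65 = 961.04 ft.
Depth below ground = 1022.5 − 961.04 = 61.5 ft.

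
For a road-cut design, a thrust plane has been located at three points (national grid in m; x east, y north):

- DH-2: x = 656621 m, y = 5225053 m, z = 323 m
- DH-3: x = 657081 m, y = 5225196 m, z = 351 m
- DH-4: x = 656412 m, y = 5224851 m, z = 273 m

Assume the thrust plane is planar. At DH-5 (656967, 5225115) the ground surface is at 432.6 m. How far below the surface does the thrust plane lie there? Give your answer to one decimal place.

Let the plane be z = a·x + b·y + c.
DH-3−DH-2: 460a + 143b = 28;  DH-4−DH-2: −209a − 202b = −50.
Solving gives a = −0.023701870, b = 0.272047975.
Then c = 323 − a·656621 − b·5225053 = −1405578.94.
At (656967, 5225115): z_contact = −15571.35 + 1421481.95 − 1405578.94 = 331.67 m.
Depth below ground = 432.6 − 331.67 = 100.9 m.

100.9 m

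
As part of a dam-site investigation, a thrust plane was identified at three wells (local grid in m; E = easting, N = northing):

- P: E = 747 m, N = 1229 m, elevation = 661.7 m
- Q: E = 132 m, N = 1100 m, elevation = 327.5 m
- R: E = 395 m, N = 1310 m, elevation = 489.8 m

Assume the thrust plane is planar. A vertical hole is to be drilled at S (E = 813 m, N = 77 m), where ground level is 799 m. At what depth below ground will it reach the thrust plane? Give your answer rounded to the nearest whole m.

247 m

Two edge vectors: P→Q = (-615, -129, -334.2), P→R = (-352, 81, -171.9).
Normal n = (P→Q) × (P→R) = (49245.3, 11919.9, -95223).
So ∂z/∂E = −n_x/n_z = 0.51716 and ∂z/∂N = −n_y/n_z = 0.12518.
Intercept c from P: 661.7 − 386.32 − 153.84 = 121.54.
At (813, 77): z_contact = 420.4 + 9.6 + 121.54 = 551.6 m.
Depth below ground = 799 − 551.6 = 247 m.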